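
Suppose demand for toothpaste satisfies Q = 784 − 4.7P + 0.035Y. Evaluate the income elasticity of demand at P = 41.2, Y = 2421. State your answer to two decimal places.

0.13

At P = 41.2, Y = 2421: Q = 675.095.
Holding P constant, ∂Q/∂Y = 0.035.
η_Y = (∂Q/∂Y)·(Y/Q) = 0.035 × (2421/675.095) = 0.13.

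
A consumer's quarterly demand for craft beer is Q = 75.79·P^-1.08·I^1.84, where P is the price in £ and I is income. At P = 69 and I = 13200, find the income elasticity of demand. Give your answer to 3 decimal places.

1.840

For a multiplicative demand Q = A·P^α·I^β, the income elasticity is β everywhere.
Here β = 1.84, so η = 1.840.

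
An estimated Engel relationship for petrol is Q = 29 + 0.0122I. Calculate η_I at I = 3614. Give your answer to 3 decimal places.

0.603

At I = 3614: Q = 73.091.
dQ/dI = 0.0122.
η = (dQ/dI)·(I/Q) = 0.0122 × (3614/73.091) = 0.603.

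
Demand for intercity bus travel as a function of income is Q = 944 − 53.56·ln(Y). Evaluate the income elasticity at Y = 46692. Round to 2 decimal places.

At Y = 46692: Q = 368.159.
dQ/dY = -53.56/Y = -0.00114709 at this income.
η = (dQ/dY)·(Y/Q) = -0.00114709 × (46692/368.159) = -0.15.

-0.15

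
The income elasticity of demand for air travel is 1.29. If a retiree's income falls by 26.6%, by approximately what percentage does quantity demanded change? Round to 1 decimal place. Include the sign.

-34.3%

%ΔQ ≈ η × %ΔI = 1.29 × (-26.6%) = -34.3%.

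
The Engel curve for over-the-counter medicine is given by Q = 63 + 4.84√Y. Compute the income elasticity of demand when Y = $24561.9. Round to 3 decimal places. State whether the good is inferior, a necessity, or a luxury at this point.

At Y = 24561.9: Q = 821.536.
dQ/dY = 4.84/(2√Y) = 0.0154413 at this income.
η = (dQ/dY)·(Y/Q) = 0.0154413 × (24561.9/821.536) = 0.462.
Since 0 < η < 1, the good is a necessity.

0.462 (necessity)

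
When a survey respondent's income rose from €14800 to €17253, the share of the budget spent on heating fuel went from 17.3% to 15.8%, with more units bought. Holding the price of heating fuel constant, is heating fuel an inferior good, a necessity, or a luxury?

Quantity rises but the budget share falls as income rises, so 0 < η < 1.

necessity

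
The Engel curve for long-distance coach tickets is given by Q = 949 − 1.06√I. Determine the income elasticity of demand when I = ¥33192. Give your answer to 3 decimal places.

At I = 33192: Q = 755.882.
dQ/dI = -1.06/(2√I) = -0.0029091 at this income.
η = (dQ/dI)·(I/Q) = -0.0029091 × (33192/755.882) = -0.128.

-0.128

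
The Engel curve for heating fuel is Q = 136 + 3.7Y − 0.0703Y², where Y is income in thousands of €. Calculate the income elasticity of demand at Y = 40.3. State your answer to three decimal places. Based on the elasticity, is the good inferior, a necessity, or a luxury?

-0.464 (inferior good)

At Y = 40.3: Q = 170.9365.
dQ/dY = 3.7 − 0.1406Y = -1.96618.
η = (dQ/dY)·(Y/Q) = -1.96618 × (40.3/170.9365) = -0.464.
η < 0 ⇒ inferior good.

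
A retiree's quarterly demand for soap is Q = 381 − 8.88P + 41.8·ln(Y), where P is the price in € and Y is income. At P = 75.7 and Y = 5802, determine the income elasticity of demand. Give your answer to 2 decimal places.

At P = 75.7, Y = 5802: Q = 71.021.
Holding P constant, ∂Q/∂Y = 41.8/Y = 0.00720441.
η_Y = (∂Q/∂Y)·(Y/Q) = 0.00720441 × (5802/71.021) = 0.59.

0.59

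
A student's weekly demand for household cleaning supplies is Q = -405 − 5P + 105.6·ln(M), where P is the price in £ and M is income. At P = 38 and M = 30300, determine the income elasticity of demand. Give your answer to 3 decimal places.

At P = 38, M = 30300: Q = 494.676.
Holding P constant, ∂Q/∂M = 105.6/M = 0.00348515.
η_M = (∂Q/∂M)·(M/Q) = 0.00348515 × (30300/494.676) = 0.213.

0.213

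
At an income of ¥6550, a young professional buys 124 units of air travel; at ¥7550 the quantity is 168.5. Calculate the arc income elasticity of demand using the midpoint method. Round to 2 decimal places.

2.15

ΔQ = 168.5 − 124 = 44.5; midpoint Q̄ = (124 + 168.5)/2 = 146.25.
ΔI = 7550 − 6550 = 1000; midpoint Ī = (6550 + 7550)/2 = 7050.
η = (ΔQ/Q̄) ÷ (ΔI/Ī) = (44.5/146.25) ÷ (1000/7050) = 2.15.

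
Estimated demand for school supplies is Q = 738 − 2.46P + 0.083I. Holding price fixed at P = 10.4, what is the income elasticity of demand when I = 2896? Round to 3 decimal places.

0.252

At P = 10.4, I = 2896: Q = 952.784.
Holding P constant, ∂Q/∂I = 0.083.
η_I = (∂Q/∂I)·(I/Q) = 0.083 × (2896/952.784) = 0.252.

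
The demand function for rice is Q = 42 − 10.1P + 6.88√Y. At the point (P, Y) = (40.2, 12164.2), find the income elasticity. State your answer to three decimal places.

0.961

At P = 40.2, Y = 12164.2: Q = 394.785.
Holding P constant, ∂Q/∂Y = 6.88/(2√Y) = 0.0311901.
η_Y = (∂Q/∂Y)·(Y/Q) = 0.0311901 × (12164.2/394.785) = 0.961.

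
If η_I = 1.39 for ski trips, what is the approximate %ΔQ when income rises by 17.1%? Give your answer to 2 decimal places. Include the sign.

%ΔQ ≈ η × %ΔI = 1.39 × 17.1% = 23.77%.

23.77%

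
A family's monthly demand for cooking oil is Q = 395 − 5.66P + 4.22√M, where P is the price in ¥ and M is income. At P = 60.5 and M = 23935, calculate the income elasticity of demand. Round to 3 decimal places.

0.463

At P = 60.5, M = 23935: Q = 705.444.
Holding P constant, ∂Q/∂M = 4.22/(2√M) = 0.0136385.
η_M = (∂Q/∂M)·(M/Q) = 0.0136385 × (23935/705.444) = 0.463.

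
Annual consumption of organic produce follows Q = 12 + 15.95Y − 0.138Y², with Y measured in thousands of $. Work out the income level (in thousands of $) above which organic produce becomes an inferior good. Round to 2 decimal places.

dQ/dY = 15.95 − 0.276Y.
The good is inferior where dQ/dY < 0. Setting dQ/dY = 0 gives Y = 15.95 / 0.276 = 57.79.

57.79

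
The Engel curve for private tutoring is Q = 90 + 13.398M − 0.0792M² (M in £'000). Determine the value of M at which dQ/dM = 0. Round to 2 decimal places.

84.58

dQ/dM = 13.398 − 0.1584M.
The good is inferior where dQ/dM < 0. Setting dQ/dM = 0 gives M = 13.398 / 0.1584 = 84.58.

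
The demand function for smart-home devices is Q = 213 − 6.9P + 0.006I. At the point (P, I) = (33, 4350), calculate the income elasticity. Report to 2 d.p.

2.29

At P = 33, I = 4350: Q = 11.400.
Holding P constant, ∂Q/∂I = 0.006.
η_I = (∂Q/∂I)·(I/Q) = 0.006 × (4350/11.400) = 2.29.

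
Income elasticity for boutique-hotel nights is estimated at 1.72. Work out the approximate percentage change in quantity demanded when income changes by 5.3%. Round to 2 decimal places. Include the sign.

%ΔQ ≈ η × %ΔI = 1.72 × 5.3% = 9.12%.

9.12%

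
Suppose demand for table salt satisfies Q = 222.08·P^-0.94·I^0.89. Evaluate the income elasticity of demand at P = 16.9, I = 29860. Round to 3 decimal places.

0.890

For a multiplicative demand Q = A·P^α·I^β, the income elasticity is β everywhere.
Here β = 0.89, so η = 0.890.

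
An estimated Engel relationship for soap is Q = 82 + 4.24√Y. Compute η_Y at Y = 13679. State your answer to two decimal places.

At Y = 13679: Q = 577.899.
dQ/dY = 4.24/(2√Y) = 0.0181263 at this income.
η = (dQ/dY)·(Y/Q) = 0.0181263 × (13679/577.899) = 0.43.

0.43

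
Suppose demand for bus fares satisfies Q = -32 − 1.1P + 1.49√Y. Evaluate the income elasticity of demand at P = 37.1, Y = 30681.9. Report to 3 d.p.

0.693

At P = 37.1, Y = 30681.9: Q = 188.182.
Holding P constant, ∂Q/∂Y = 1.49/(2√Y) = 0.00425319.
η_Y = (∂Q/∂Y)·(Y/Q) = 0.00425319 × (30681.9/188.182) = 0.693.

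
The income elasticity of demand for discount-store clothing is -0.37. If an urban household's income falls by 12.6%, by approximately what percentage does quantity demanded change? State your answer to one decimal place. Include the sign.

4.7%

%ΔQ ≈ η × %ΔI = -0.37 × (-12.6%) = 4.7%.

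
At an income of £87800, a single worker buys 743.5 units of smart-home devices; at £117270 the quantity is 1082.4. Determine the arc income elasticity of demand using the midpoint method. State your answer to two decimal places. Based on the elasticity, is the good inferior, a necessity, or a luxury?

ΔQ = 1082.4 − 743.5 = 338.9; midpoint Q̄ = (743.5 + 1082.4)/2 = 912.95.
ΔI = 117270 − 87800 = 29470; midpoint Ī = (87800 + 117270)/2 = 102535.
η = (ΔQ/Q̄) ÷ (ΔI/Ī) = (338.9/912.95) ÷ (29470/102535) = 1.29.
η > 1 ⇒ luxury.

1.29 (luxury)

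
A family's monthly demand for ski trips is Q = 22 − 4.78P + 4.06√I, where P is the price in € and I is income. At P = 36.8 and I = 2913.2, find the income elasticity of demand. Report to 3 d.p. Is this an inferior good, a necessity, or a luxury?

1.680 (luxury)

At P = 36.8, I = 2913.2: Q = 65.231.
Holding P constant, ∂Q/∂I = 4.06/(2√I) = 0.0376107.
η_I = (∂Q/∂I)·(I/Q) = 0.0376107 × (2913.2/65.231) = 1.680.
Since η > 1, this is a luxury.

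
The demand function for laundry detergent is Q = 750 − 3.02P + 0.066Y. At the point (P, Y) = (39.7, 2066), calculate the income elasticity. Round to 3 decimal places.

At P = 39.7, Y = 2066: Q = 766.462.
Holding P constant, ∂Q/∂Y = 0.066.
η_Y = (∂Q/∂Y)·(Y/Q) = 0.066 × (2066/766.462) = 0.178.

0.178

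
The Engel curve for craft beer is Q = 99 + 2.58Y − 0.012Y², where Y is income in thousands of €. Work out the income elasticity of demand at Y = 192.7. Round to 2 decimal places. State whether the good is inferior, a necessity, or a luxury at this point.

-2.62 (inferior good)

At Y = 192.7: Q = 150.5665.
dQ/dY = 2.58 − 0.024Y = -2.04480.
η = (dQ/dY)·(Y/Q) = -2.04480 × (192.7/150.5665) = -2.62.
η < 0 ⇒ inferior good.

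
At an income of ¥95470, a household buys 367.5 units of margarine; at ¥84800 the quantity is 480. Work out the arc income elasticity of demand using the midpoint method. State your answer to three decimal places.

ΔQ = 480 − 367.5 = 112.5; midpoint Q̄ = (367.5 + 480)/2 = 423.75.
ΔI = 84800 − 95470 = -10670; midpoint Ī = (95470 + 84800)/2 = 90135.
η = (ΔQ/Q̄) ÷ (ΔI/Ī) = (112.5/423.75) ÷ (-10670/90135) = -2.243.

-2.243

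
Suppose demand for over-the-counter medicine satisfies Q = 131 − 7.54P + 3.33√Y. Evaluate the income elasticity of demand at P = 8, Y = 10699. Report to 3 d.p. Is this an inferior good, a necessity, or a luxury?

At P = 8, Y = 10699: Q = 415.122.
Holding P constant, ∂Q/∂Y = 3.33/(2√Y) = 0.0160969.
η_Y = (∂Q/∂Y)·(Y/Q) = 0.0160969 × (10699/415.122) = 0.415.
Since 0 < η < 1, this is a necessity.

0.415 (necessity)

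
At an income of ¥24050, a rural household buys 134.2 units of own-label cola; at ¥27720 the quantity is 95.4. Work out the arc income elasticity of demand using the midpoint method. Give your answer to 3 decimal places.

-2.384

ΔQ = 95.4 − 134.2 = -38.8; midpoint Q̄ = (134.2 + 95.4)/2 = 114.8.
ΔI = 27720 − 24050 = 3670; midpoint Ī = (24050 + 27720)/2 = 25885.
η = (ΔQ/Q̄) ÷ (ΔI/Ī) = (-38.8/114.8) ÷ (3670/25885) = -2.384.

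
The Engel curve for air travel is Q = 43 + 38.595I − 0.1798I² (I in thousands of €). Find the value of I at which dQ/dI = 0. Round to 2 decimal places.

dQ/dI = 38.595 − 0.3596I.
The good is inferior where dQ/dI < 0. Setting dQ/dI = 0 gives I = 38.595 / 0.3596 = 107.33.

107.33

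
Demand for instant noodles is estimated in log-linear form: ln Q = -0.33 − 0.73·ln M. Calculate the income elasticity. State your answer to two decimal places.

In a log-linear demand, the coefficient on ln M is the income elasticity.
So η = -0.73.

-0.73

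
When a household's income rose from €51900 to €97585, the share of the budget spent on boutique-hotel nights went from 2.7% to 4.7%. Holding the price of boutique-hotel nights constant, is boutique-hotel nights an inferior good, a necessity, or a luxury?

The budget share rises as income rises, so η > 1.

luxury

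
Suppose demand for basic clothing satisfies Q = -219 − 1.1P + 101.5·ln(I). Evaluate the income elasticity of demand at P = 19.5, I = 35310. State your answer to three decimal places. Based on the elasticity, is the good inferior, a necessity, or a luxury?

At P = 19.5, I = 35310: Q = 822.450.
Holding P constant, ∂Q/∂I = 101.5/I = 0.00287454.
η_I = (∂Q/∂I)·(I/Q) = 0.00287454 × (35310/822.450) = 0.123.
Since 0 < η < 1, this is a necessity.

0.123 (necessity)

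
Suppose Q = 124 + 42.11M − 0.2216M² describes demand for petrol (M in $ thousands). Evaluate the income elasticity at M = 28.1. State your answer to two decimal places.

0.74

At M = 28.1: Q = 1132.3134.
dQ/dM = 42.11 − 0.4432M = 29.65608.
η = (dQ/dM)·(M/Q) = 29.65608 × (28.1/1132.3134) = 0.74.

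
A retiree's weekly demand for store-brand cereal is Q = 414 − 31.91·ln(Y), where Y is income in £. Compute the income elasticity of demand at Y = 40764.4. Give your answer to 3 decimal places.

At Y = 40764.4: Q = 75.257.
dQ/dY = -31.91/Y = -0.000782791 at this income.
η = (dQ/dY)·(Y/Q) = -0.000782791 × (40764.4/75.257) = -0.424.

-0.424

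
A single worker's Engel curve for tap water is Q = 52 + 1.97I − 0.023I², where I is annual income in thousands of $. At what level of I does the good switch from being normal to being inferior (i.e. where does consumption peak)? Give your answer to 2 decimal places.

42.83

dQ/dI = 1.97 − 0.046I.
The good is inferior where dQ/dI < 0. Setting dQ/dI = 0 gives I = 1.97 / 0.046 = 42.83.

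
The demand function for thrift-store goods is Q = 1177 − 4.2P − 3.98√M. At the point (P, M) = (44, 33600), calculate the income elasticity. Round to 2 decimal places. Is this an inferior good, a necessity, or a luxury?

At P = 44, M = 33600: Q = 262.654.
Holding P constant, ∂Q/∂M = -3.98/(2√M) = -0.0108563.
η_M = (∂Q/∂M)·(M/Q) = -0.0108563 × (33600/262.654) = -1.39.
Since η < 0, this is an inferior good.

-1.39 (inferior good)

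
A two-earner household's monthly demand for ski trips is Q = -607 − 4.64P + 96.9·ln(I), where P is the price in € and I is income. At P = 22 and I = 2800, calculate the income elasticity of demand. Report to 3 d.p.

At P = 22, I = 2800: Q = 60.052.
Holding P constant, ∂Q/∂I = 96.9/I = 0.0346071.
η_I = (∂Q/∂I)·(I/Q) = 0.0346071 × (2800/60.052) = 1.614.

1.614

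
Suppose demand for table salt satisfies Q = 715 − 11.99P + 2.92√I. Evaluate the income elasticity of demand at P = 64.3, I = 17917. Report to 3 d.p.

At P = 64.3, I = 17917: Q = 334.898.
Holding P constant, ∂Q/∂I = 2.92/(2√I) = 0.0109074.
η_I = (∂Q/∂I)·(I/Q) = 0.0109074 × (17917/334.898) = 0.584.

0.584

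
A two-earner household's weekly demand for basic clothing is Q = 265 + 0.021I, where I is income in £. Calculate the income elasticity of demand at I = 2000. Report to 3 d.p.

0.137

At I = 2000: Q = 307.000.
dQ/dI = 0.021.
η = (dQ/dI)·(I/Q) = 0.021 × (2000/307.000) = 0.137.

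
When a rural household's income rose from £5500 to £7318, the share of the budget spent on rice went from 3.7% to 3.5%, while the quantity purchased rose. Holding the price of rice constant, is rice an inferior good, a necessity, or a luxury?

Quantity rises but the budget share falls as income rises, so 0 < η < 1.

necessity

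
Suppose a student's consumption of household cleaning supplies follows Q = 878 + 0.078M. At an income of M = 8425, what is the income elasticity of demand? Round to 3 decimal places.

0.428

At M = 8425: Q = 1535.150.
dQ/dM = 0.078.
η = (dQ/dM)·(M/Q) = 0.078 × (8425/1535.150) = 0.428.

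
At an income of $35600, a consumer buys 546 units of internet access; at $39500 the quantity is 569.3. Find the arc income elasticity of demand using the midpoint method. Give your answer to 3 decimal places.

0.402

ΔQ = 569.3 − 546 = 23.3; midpoint Q̄ = (546 + 569.3)/2 = 557.65.
ΔI = 39500 − 35600 = 3900; midpoint Ī = (35600 + 39500)/2 = 37550.
η = (ΔQ/Q̄) ÷ (ΔI/Ī) = (23.3/557.65) ÷ (3900/37550) = 0.402.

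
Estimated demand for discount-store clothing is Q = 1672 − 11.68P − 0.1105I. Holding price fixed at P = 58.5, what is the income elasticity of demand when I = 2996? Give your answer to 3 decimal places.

-0.503

At P = 58.5, I = 2996: Q = 657.662.
Holding P constant, ∂Q/∂I = −0.1105.
η_I = (∂Q/∂I)·(I/Q) = -0.1105 × (2996/657.662) = -0.503.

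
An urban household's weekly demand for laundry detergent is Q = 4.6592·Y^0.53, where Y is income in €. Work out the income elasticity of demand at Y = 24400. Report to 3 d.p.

For Q = A·Y^β the income elasticity is constant and equal to β.
Here β = 0.53, so η = 0.530.

0.530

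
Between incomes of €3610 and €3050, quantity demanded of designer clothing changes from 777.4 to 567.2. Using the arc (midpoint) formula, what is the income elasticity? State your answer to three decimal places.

1.859

ΔQ = 567.2 − 777.4 = -210.2; midpoint Q̄ = (777.4 + 567.2)/2 = 672.3.
ΔI = 3050 − 3610 = -560; midpoint Ī = (3610 + 3050)/2 = 3330.
η = (ΔQ/Q̄) ÷ (ΔI/Ī) = (-210.2/672.3) ÷ (-560/3330) = 1.859.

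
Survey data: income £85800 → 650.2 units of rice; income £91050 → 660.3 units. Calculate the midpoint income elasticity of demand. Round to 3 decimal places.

0.260

ΔQ = 660.3 − 650.2 = 10.1; midpoint Q̄ = (650.2 + 660.3)/2 = 655.25.
ΔI = 91050 − 85800 = 5250; midpoint Ī = (85800 + 91050)/2 = 88425.
η = (ΔQ/Q̄) ÷ (ΔI/Ī) = (10.1/655.25) ÷ (5250/88425) = 0.260.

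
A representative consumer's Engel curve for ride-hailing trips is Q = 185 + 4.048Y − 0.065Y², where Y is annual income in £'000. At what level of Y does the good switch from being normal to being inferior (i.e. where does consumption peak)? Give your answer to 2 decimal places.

31.14

dQ/dY = 4.048 − 0.13Y.
The good is inferior where dQ/dY < 0. Setting dQ/dY = 0 gives Y = 4.048 / 0.13 = 31.14.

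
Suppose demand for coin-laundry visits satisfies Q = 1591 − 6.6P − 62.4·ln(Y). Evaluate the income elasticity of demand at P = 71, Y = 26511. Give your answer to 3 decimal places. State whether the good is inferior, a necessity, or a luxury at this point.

At P = 71, Y = 26511: Q = 486.836.
Holding P constant, ∂Q/∂Y = -62.4/Y = -0.00235374.
η_Y = (∂Q/∂Y)·(Y/Q) = -0.00235374 × (26511/486.836) = -0.128.
Since η < 0, this is an inferior good.

-0.128 (inferior good)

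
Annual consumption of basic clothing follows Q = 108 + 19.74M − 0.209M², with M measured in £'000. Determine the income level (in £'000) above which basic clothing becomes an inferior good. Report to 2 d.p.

47.22

dQ/dM = 19.74 − 0.418M.
The good is inferior where dQ/dM < 0. Setting dQ/dM = 0 gives M = 19.74 / 0.418 = 47.22.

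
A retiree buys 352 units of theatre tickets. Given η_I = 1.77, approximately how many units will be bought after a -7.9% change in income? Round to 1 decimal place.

302.8

%ΔQ ≈ η × %ΔI = 1.77 × (-7.9%) = -13.983%.
New Q ≈ 352 × (1 − 0.13983) = 302.8.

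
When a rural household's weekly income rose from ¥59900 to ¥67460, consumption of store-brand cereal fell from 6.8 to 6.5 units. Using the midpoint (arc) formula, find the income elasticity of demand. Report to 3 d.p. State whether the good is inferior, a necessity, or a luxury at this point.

ΔQ = 6.5 − 6.8 = -0.3; midpoint Q̄ = (6.8 + 6.5)/2 = 6.65.
ΔI = 67460 − 59900 = 7560; midpoint Ī = (59900 + 67460)/2 = 63680.
η = (ΔQ/Q̄) ÷ (ΔI/Ī) = (-0.3/6.65) ÷ (7560/63680) = -0.380.
η < 0 ⇒ inferior good.

-0.380 (inferior good)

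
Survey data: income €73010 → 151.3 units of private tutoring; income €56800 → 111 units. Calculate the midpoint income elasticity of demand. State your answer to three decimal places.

ΔQ = 111 − 151.3 = -40.3; midpoint Q̄ = (151.3 + 111)/2 = 131.15.
ΔI = 56800 − 73010 = -16210; midpoint Ī = (73010 + 56800)/2 = 64905.
η = (ΔQ/Q̄) ÷ (ΔI/Ī) = (-40.3/131.15) ÷ (-16210/64905) = 1.230.

1.230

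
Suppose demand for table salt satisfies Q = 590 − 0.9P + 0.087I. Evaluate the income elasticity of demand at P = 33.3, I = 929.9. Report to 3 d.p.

0.126

At P = 33.3, I = 929.9: Q = 640.931.
Holding P constant, ∂Q/∂I = 0.087.
η_I = (∂Q/∂I)·(I/Q) = 0.087 × (929.9/640.931) = 0.126.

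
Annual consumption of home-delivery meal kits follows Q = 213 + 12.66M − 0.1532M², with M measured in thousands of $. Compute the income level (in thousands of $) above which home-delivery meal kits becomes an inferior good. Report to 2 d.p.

41.32

dQ/dM = 12.66 − 0.3064M.
The good is inferior where dQ/dM < 0. Setting dQ/dM = 0 gives M = 12.66 / 0.3064 = 41.32.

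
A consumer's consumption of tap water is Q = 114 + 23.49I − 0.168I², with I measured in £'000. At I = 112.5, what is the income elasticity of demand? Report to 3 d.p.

-2.554

At I = 112.5: Q = 630.3750.
dQ/dI = 23.49 − 0.336I = -14.31000.
η = (dQ/dI)·(I/Q) = -14.31000 × (112.5/630.3750) = -2.554.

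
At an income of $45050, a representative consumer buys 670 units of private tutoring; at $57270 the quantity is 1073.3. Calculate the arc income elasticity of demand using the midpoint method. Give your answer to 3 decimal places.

1.937

ΔQ = 1073.3 − 670 = 403.3; midpoint Q̄ = (670 + 1073.3)/2 = 871.65.
ΔI = 57270 − 45050 = 12220; midpoint Ī = (45050 + 57270)/2 = 51160.
η = (ΔQ/Q̄) ÷ (ΔI/Ī) = (403.3/871.65) ÷ (12220/51160) = 1.937.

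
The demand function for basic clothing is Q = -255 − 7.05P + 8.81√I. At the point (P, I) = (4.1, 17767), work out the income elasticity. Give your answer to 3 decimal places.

At P = 4.1, I = 17767: Q = 890.406.
Holding P constant, ∂Q/∂I = 8.81/(2√I) = 0.0330475.
η_I = (∂Q/∂I)·(I/Q) = 0.0330475 × (17767/890.406) = 0.659.

0.659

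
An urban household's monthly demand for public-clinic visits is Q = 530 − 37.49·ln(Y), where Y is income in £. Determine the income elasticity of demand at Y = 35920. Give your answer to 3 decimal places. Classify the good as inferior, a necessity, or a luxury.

-0.274 (inferior good)

At Y = 35920: Q = 136.766.
dQ/dY = -37.49/Y = -0.00104371 at this income.
η = (dQ/dY)·(Y/Q) = -0.00104371 × (35920/136.766) = -0.274.
Since η < 0, the good is an inferior good.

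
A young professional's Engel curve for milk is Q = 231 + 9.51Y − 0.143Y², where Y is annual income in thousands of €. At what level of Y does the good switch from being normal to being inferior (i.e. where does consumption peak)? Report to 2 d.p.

dQ/dY = 9.51 − 0.286Y.
The good is inferior where dQ/dY < 0. Setting dQ/dY = 0 gives Y = 9.51 / 0.286 = 33.25.

33.25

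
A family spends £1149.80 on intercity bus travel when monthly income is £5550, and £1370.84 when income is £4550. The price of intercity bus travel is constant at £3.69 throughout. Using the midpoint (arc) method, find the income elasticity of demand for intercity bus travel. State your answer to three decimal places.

-0.886

With a constant price, Q₁ = 1149.80/3.69 = 311.599 and Q₂ = 1370.84/3.69 = 371.501 (equivalently, work directly with expenditure since P cancels).
Midpoint %ΔQ = (1370.84 − 1149.80)/1260.32 = 0.17538; midpoint %ΔI = (4550 − 5550)/5050 = -0.19802.
η = 0.17538 / -0.19802 = -0.886.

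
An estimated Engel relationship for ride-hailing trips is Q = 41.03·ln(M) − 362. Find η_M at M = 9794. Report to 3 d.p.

2.727

At M = 9794: Q = 15.046.
dQ/dM = 41.03/M = 0.0041893 at this income.
η = (dQ/dM)·(M/Q) = 0.0041893 × (9794/15.046) = 2.727.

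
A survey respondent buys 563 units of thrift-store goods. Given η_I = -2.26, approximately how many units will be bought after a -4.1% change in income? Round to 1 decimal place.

%ΔQ ≈ η × %ΔI = -2.26 × (-4.1%) = 9.266%.
New Q ≈ 563 × (1 + 0.09266) = 615.2.

615.2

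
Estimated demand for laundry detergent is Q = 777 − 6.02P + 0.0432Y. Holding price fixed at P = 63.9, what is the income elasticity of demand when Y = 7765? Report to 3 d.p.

0.461

At P = 63.9, Y = 7765: Q = 727.770.
Holding P constant, ∂Q/∂Y = 0.0432.
η_Y = (∂Q/∂Y)·(Y/Q) = 0.0432 × (7765/727.770) = 0.461.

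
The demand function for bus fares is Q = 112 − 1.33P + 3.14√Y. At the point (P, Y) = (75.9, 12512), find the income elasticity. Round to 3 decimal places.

0.485

At P = 75.9, Y = 12512: Q = 362.284.
Holding P constant, ∂Q/∂Y = 3.14/(2√Y) = 0.0140358.
η_Y = (∂Q/∂Y)·(Y/Q) = 0.0140358 × (12512/362.284) = 0.485.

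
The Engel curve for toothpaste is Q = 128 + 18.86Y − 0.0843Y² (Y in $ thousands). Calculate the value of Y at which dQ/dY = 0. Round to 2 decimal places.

111.86

dQ/dY = 18.86 − 0.1686Y.
The good is inferior where dQ/dY < 0. Setting dQ/dY = 0 gives Y = 18.86 / 0.1686 = 111.86.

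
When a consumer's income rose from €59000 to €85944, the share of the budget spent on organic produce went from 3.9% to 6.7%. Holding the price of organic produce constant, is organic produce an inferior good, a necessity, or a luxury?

luxury

The budget share rises as income rises, so η > 1.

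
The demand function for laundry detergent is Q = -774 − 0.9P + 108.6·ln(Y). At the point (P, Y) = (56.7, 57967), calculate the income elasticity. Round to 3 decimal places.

0.297

At P = 56.7, Y = 57967: Q = 366.055.
Holding P constant, ∂Q/∂Y = 108.6/Y = 0.00187348.
η_Y = (∂Q/∂Y)·(Y/Q) = 0.00187348 × (57967/366.055) = 0.297.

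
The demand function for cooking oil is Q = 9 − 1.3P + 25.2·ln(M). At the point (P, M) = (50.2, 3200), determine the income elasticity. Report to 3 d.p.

0.171

At P = 50.2, M = 3200: Q = 147.127.
Holding P constant, ∂Q/∂M = 25.2/M = 0.007875.
η_M = (∂Q/∂M)·(M/Q) = 0.007875 × (3200/147.127) = 0.171.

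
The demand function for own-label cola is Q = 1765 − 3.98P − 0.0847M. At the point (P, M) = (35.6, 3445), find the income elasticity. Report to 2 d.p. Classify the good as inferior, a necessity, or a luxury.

-0.22 (inferior good)

At P = 35.6, M = 3445: Q = 1331.520.
Holding P constant, ∂Q/∂M = −0.0847.
η_M = (∂Q/∂M)·(M/Q) = -0.0847 × (3445/1331.520) = -0.22.
Since η < 0, this is an inferior good.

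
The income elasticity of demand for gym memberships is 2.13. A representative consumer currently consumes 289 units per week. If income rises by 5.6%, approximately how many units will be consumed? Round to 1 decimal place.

323.5

%ΔQ ≈ η × %ΔI = 2.13 × 5.6% = 11.928%.
New Q ≈ 289 × (1 + 0.11928) = 323.5.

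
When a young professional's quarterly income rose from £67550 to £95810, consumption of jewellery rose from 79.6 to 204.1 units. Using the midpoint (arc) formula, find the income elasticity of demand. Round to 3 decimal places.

2.537

ΔQ = 204.1 − 79.6 = 124.5; midpoint Q̄ = (79.6 + 204.1)/2 = 141.85.
ΔI = 95810 − 67550 = 28260; midpoint Ī = (67550 + 95810)/2 = 81680.
η = (ΔQ/Q̄) ÷ (ΔI/Ī) = (124.5/141.85) ÷ (28260/81680) = 2.537.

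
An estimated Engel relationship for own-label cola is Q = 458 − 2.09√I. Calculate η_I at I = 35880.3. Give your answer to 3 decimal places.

-3.187

At I = 35880.3: Q = 62.110.
dQ/dI = -2.09/(2√I) = -0.00551681 at this income.
η = (dQ/dI)·(I/Q) = -0.00551681 × (35880.3/62.110) = -3.187.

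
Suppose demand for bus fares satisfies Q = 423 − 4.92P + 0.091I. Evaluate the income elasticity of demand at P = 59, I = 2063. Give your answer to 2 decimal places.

At P = 59, I = 2063: Q = 320.453.
Holding P constant, ∂Q/∂I = 0.091.
η_I = (∂Q/∂I)·(I/Q) = 0.091 × (2063/320.453) = 0.59.

0.59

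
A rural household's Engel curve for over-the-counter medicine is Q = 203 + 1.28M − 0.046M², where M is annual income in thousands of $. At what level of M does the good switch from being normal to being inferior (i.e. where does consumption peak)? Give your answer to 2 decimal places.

dQ/dM = 1.28 − 0.092M.
The good is inferior where dQ/dM < 0. Setting dQ/dM = 0 gives M = 1.28 / 0.092 = 13.91.

13.91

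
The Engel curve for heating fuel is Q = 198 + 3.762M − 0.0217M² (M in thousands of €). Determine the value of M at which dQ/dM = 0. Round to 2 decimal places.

dQ/dM = 3.762 − 0.0434M.
The good is inferior where dQ/dM < 0. Setting dQ/dM = 0 gives M = 3.762 / 0.0434 = 86.68.

86.68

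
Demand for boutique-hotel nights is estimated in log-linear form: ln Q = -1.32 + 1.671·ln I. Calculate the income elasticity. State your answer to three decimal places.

In a log-linear demand, the coefficient on ln I is the income elasticity.
So η = 1.671.

1.671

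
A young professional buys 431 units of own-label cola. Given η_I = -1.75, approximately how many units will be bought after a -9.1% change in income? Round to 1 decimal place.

%ΔQ ≈ η × %ΔI = -1.75 × (-9.1%) = 15.925%.
New Q ≈ 431 × (1 + 0.15925) = 499.6.

499.6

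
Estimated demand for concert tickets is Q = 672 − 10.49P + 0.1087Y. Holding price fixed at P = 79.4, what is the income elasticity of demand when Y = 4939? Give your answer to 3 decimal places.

At P = 79.4, Y = 4939: Q = 375.963.
Holding P constant, ∂Q/∂Y = 0.1087.
η_Y = (∂Q/∂Y)·(Y/Q) = 0.1087 × (4939/375.963) = 1.428.

1.428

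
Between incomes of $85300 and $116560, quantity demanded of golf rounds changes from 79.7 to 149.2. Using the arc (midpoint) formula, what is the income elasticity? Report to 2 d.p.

ΔQ = 149.2 − 79.7 = 69.5; midpoint Q̄ = (79.7 + 149.2)/2 = 114.45.
ΔI = 116560 − 85300 = 31260; midpoint Ī = (85300 + 116560)/2 = 100930.
η = (ΔQ/Q̄) ÷ (ΔI/Ī) = (69.5/114.45) ÷ (31260/100930) = 1.96.

1.96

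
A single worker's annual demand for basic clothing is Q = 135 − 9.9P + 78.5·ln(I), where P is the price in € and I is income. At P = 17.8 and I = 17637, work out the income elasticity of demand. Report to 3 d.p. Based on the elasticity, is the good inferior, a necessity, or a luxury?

0.108 (necessity)

At P = 17.8, I = 17637: Q = 726.334.
Holding P constant, ∂Q/∂I = 78.5/I = 0.00445087.
η_I = (∂Q/∂I)·(I/Q) = 0.00445087 × (17637/726.334) = 0.108.
Since 0 < η < 1, this is a necessity.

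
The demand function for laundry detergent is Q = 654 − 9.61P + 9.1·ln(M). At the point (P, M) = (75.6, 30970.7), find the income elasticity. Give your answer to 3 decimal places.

At P = 75.6, M = 30970.7: Q = 21.585.
Holding P constant, ∂Q/∂M = 9.1/M = 0.000293826.
η_M = (∂Q/∂M)·(M/Q) = 0.000293826 × (30970.7/21.585) = 0.422.

0.422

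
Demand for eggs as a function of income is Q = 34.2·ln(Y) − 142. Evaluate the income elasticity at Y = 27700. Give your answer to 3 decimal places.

0.165

At Y = 27700: Q = 207.838.
dQ/dY = 34.2/Y = 0.00123466 at this income.
η = (dQ/dY)·(Y/Q) = 0.00123466 × (27700/207.838) = 0.165.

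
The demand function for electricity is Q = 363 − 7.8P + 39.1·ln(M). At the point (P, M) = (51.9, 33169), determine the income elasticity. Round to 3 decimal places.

0.107

At P = 51.9, M = 33169: Q = 365.186.
Holding P constant, ∂Q/∂M = 39.1/M = 0.00117881.
η_M = (∂Q/∂M)·(M/Q) = 0.00117881 × (33169/365.186) = 0.107.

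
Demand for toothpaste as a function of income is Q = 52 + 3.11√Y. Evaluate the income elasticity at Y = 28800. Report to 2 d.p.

At Y = 28800: Q = 579.785.
dQ/dY = 3.11/(2√Y) = 0.00916293 at this income.
η = (dQ/dY)·(Y/Q) = 0.00916293 × (28800/579.785) = 0.46.

0.46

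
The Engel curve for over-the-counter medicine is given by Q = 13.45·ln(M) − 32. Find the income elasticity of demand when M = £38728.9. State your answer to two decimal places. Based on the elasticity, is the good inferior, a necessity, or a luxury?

0.12 (necessity)

At M = 38728.9: Q = 110.090.
dQ/dM = 13.45/M = 0.000347286 at this income.
η = (dQ/dM)·(M/Q) = 0.000347286 × (38728.9/110.090) = 0.12.
Since 0 < η < 1, the good is a necessity.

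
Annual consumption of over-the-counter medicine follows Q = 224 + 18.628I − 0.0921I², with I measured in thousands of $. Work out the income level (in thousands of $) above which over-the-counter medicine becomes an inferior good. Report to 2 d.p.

dQ/dI = 18.628 − 0.1842I.
The good is inferior where dQ/dI < 0. Setting dQ/dI = 0 gives I = 18.628 / 0.1842 = 101.13.

101.13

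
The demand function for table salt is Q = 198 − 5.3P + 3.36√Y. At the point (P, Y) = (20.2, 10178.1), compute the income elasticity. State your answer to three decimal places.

0.394

At P = 20.2, Y = 10178.1: Q = 429.919.
Holding P constant, ∂Q/∂Y = 3.36/(2√Y) = 0.0166524.
η_Y = (∂Q/∂Y)·(Y/Q) = 0.0166524 × (10178.1/429.919) = 0.394.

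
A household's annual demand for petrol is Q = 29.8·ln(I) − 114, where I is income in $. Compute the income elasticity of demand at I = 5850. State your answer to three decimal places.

0.206

At I = 5850: Q = 144.491.
dQ/dI = 29.8/I = 0.00509402 at this income.
η = (dQ/dI)·(I/Q) = 0.00509402 × (5850/144.491) = 0.206.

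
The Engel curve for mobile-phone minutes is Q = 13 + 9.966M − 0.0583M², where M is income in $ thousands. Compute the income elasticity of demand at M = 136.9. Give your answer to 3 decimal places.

At M = 136.9: Q = 284.7095.
dQ/dM = 9.966 − 0.1166M = -5.99654.
η = (dQ/dM)·(M/Q) = -5.99654 × (136.9/284.7095) = -2.883.

-2.883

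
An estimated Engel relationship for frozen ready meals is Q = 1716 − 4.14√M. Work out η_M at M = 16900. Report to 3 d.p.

-0.228

At M = 16900: Q = 1177.800.
dQ/dM = -4.14/(2√M) = -0.0159231 at this income.
η = (dQ/dM)·(M/Q) = -0.0159231 × (16900/1177.800) = -0.228.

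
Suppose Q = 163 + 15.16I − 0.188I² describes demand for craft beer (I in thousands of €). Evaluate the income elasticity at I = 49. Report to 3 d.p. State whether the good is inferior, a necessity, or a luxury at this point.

-0.352 (inferior good)

At I = 49: Q = 454.4520.
dQ/dI = 15.16 − 0.376I = -3.26400.
η = (dQ/dI)·(I/Q) = -3.26400 × (49/454.4520) = -0.352.
η < 0 ⇒ inferior good.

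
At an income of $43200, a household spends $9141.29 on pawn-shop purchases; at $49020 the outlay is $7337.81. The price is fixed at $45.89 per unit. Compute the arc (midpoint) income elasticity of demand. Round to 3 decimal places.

-1.734

With a constant price, Q₁ = 9141.29/45.89 = 199.200 and Q₂ = 7337.81/45.89 = 159.900 (equivalently, work directly with expenditure since P cancels).
Midpoint %ΔQ = (7337.81 − 9141.29)/8239.55 = -0.21888; midpoint %ΔI = (49020 − 43200)/46110 = 0.12622.
η = -0.21888 / 0.12622 = -1.734.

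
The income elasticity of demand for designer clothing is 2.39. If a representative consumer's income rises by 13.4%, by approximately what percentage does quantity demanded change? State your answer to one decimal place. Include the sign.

%ΔQ ≈ η × %ΔI = 2.39 × 13.4% = 32.0%.

32.0%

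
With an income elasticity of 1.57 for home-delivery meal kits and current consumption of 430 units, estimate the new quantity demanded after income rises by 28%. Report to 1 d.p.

619.0

%ΔQ ≈ η × %ΔI = 1.57 × 28% = 43.96%.
New Q ≈ 430 × (1 + 0.4396) = 619.0.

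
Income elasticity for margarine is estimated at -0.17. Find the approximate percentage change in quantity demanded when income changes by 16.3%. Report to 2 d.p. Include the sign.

%ΔQ ≈ η × %ΔI = -0.17 × 16.3% = -2.77%.

-2.77%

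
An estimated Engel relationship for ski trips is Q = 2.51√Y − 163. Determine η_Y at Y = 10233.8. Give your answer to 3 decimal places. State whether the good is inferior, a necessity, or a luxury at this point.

At Y = 10233.8: Q = 90.917.
dQ/dY = 2.51/(2√Y) = 0.0124058 at this income.
η = (dQ/dY)·(Y/Q) = 0.0124058 × (10233.8/90.917) = 1.396.
Since η > 1, the good is a luxury.

1.396 (luxury)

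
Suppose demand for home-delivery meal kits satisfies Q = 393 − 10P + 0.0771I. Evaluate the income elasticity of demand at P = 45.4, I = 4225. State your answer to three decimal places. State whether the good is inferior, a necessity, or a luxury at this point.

1.230 (luxury)

At P = 45.4, I = 4225: Q = 264.748.
Holding P constant, ∂Q/∂I = 0.0771.
η_I = (∂Q/∂I)·(I/Q) = 0.0771 × (4225/264.748) = 1.230.
Since η > 1, this is a luxury.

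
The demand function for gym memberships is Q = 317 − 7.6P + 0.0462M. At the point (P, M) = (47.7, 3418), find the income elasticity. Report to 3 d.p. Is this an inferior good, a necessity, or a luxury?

1.405 (luxury)

At P = 47.7, M = 3418: Q = 112.392.
Holding P constant, ∂Q/∂M = 0.0462.
η_M = (∂Q/∂M)·(M/Q) = 0.0462 × (3418/112.392) = 1.405.
Since η > 1, this is a luxury.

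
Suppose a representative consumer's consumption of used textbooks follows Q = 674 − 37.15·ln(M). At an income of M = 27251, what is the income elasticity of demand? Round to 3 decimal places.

At M = 27251: Q = 294.593.
dQ/dM = -37.15/M = -0.00136325 at this income.
η = (dQ/dM)·(M/Q) = -0.00136325 × (27251/294.593) = -0.126.

-0.126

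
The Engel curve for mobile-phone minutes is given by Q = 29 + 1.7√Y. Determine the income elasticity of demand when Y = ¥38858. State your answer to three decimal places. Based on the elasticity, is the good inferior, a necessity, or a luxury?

At Y = 38858: Q = 364.111.
dQ/dY = 1.7/(2√Y) = 0.004312 at this income.
η = (dQ/dY)·(Y/Q) = 0.004312 × (38858/364.111) = 0.460.
Since 0 < η < 1, the good is a necessity.

0.460 (necessity)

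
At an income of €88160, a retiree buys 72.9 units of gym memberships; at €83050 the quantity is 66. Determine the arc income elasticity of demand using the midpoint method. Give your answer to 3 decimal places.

1.664

ΔQ = 66 − 72.9 = -6.9; midpoint Q̄ = (72.9 + 66)/2 = 69.45.
ΔI = 83050 − 88160 = -5110; midpoint Ī = (88160 + 83050)/2 = 85605.
η = (ΔQ/Q̄) ÷ (ΔI/Ī) = (-6.9/69.45) ÷ (-5110/85605) = 1.664.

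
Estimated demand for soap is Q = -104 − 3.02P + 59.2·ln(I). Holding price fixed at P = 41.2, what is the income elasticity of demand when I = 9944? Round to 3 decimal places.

At P = 41.2, I = 9944: Q = 316.496.
Holding P constant, ∂Q/∂I = 59.2/I = 0.00595334.
η_I = (∂Q/∂I)·(I/Q) = 0.00595334 × (9944/316.496) = 0.187.

0.187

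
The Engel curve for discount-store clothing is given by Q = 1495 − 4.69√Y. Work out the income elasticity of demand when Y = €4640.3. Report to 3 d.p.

-0.136

At Y = 4640.3: Q = 1175.518.
dQ/dY = -4.69/(2√Y) = -0.0344247 at this income.
η = (dQ/dY)·(Y/Q) = -0.0344247 × (4640.3/1175.518) = -0.136.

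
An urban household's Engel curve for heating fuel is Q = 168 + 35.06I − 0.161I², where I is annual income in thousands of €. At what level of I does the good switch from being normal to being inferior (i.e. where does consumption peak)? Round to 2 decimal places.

108.88

dQ/dI = 35.06 − 0.322I.
The good is inferior where dQ/dI < 0. Setting dQ/dI = 0 gives I = 35.06 / 0.322 = 108.88.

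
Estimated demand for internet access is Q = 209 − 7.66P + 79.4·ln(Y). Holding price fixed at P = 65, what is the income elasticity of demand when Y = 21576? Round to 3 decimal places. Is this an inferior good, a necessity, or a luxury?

0.158 (necessity)

At P = 65, Y = 21576: Q = 503.459.
Holding P constant, ∂Q/∂Y = 79.4/Y = 0.00368001.
η_Y = (∂Q/∂Y)·(Y/Q) = 0.00368001 × (21576/503.459) = 0.158.
Since 0 < η < 1, this is a necessity.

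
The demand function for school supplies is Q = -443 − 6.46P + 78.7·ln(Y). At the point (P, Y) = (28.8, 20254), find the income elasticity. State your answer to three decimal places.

At P = 28.8, Y = 20254: Q = 151.350.
Holding P constant, ∂Q/∂Y = 78.7/Y = 0.00388565.
η_Y = (∂Q/∂Y)·(Y/Q) = 0.00388565 × (20254/151.350) = 0.520.

0.520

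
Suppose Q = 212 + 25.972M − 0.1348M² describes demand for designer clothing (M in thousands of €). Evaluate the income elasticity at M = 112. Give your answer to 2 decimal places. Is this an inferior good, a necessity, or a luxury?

-0.33 (inferior good)

At M = 112: Q = 1429.9328.
dQ/dM = 25.972 − 0.2696M = -4.22320.
η = (dQ/dM)·(M/Q) = -4.22320 × (112/1429.9328) = -0.33.
η < 0 ⇒ inferior good.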